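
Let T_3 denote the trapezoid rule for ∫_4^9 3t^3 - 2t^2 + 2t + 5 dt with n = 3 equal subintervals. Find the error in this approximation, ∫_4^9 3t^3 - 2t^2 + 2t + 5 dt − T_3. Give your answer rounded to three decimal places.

Exact integral: ∫_4^9 f(t) dt ≈ 4375.41667.
T_3 ≈ 4506.20370.
Error ≈ 4375.41667 − 4506.20370 ≈ -130.787.

-130.787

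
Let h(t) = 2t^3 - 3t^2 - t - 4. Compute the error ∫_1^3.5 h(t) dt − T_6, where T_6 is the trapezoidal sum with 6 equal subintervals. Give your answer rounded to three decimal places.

Exact integral: ∫_1^3.5 h(t) dt = 17.03125.
T_6 ≈ 17.79080.
Error ≈ 17.03125 − 17.79080 ≈ -0.760.

-0.760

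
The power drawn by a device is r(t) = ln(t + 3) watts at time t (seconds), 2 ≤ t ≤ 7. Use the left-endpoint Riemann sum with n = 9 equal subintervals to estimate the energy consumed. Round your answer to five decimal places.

9.78355

Δt = (7 − 2)/9 = 5/9.
Left endpoints: 2, 23/9, 28/9, 11/3, 38/9, 43/9, 16/3, 53/9, 58/9.
r(2) ≈ 1.60944, r(23/9) ≈ 1.71480, r(28/9) ≈ 1.81011, r(11/3) ≈ 1.89712, r(38/9) ≈ 1.97716, r(43/9) ≈ 2.05127, r(16/3) ≈ 2.12026, r(53/9) ≈ 2.18480, r(58/9) ≈ 2.24543.
Sum = Δt · [r(2) + r(23/9) + r(28/9) + ...].
Sum ≈ 9.78355.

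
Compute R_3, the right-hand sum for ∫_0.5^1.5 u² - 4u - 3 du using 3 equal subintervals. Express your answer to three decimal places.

-6.231

Δu = (1.5 − 0.5)/3 = 1/3.
Right endpoints: 5/6, 7/6, 1.5.
f(5/6) = -203/36, f(7/6) = -227/36, f(1.5) = -6.75.
Sum = Δu · [f(5/6) + f(7/6) + f(1.5)].
Sum ≈ -6.231.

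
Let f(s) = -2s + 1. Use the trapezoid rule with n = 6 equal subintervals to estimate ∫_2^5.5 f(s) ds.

Δs = (5.5 − 2)/6 = 7/12.
f(2) = -3, f(31/12) = -25/6, f(19/6) = -16/3, f(3.75) = -6.5, f(13/3) = -23/3, f(59/12) = -53/6, f(5.5) = -10.
T_6 = (Δs/2)·[f(s_0) + 2f(s_1) + ... + 2f(s_{5}) + f(s_6)].
Sum = -22.75.

-22.75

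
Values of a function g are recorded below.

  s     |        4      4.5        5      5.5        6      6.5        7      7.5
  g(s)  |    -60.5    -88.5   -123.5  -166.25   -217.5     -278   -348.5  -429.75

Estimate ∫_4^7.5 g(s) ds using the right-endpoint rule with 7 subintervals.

Δs = 0.5.
Sum = 0.5·[(-88.5) + (-123.5) + (-166.25) + (-217.5) + (-278) + (-348.5) + (-429.75)] = -826.

-826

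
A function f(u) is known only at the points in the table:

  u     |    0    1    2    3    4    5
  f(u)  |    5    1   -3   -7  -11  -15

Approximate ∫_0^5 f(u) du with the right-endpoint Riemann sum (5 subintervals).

Δu = 1.
Sum = 1·[1 + (-3) + (-7) + (-11) + (-15)] = -35.

-35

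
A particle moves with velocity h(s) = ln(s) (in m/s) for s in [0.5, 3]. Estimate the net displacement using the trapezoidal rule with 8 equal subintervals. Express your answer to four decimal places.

Δs = (3 − 0.5)/8 = 0.3125.
h(0.5) ≈ -0.6931, h(0.8125) ≈ -0.2076, h(1.125) ≈ 0.1178, h(1.4375) ≈ 0.3629, h(1.75) ≈ 0.5596, h(2.0625) ≈ 0.7239, h(2.375) ≈ 0.8650, h(2.6875) ≈ 0.9886, h(3) ≈ 1.0986.
T_8 = (Δs/2)·[h(s_0) + 2h(s_1) + ... + 2h(s_{7}) + h(s_8)].
Sum ≈ 1.1290.

1.1290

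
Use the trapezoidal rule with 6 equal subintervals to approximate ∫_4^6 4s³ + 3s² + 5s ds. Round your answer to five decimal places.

Δs = (6 − 4)/6 = 1/3.
f(4) = 324, f(13/3) = 10894/27, f(14/3) = 13370/27, f(5) = 600, f(16/3) = 19408/27, f(17/3) = 23018/27, f(6) = 1002.
T_6 = (Δs/2)·[f(s_0) + 2f(s_1) + ... + 2f(s_{5}) + f(s_6)].
Sum ≈ 1244.33333.

1244.33333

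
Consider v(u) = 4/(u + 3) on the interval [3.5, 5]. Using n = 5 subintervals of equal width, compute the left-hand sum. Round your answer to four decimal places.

0.8481

Δu = (5 − 3.5)/5 = 0.3.
Left endpoints: 3.5, 3.8, 4.1, 4.4, 4.7.
v(3.5) = 8/13, v(3.8) = 10/17, v(4.1) = 40/71, v(4.4) = 20/37, v(4.7) = 40/77.
Sum = Δu · [v(3.5) + v(3.8) + v(4.1) + v(4.4) + v(4.7)].
Sum ≈ 0.8481.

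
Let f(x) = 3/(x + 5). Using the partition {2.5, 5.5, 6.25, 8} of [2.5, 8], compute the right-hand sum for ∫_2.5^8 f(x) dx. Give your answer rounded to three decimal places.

Subinterval widths: 3, 0.75, 1.75.
Right endpoints: 5.5, 6.25, 8.
f(5.5) = 2/7, f(6.25) = 4/15, f(8) = 3/13.
Sum = Σ Δx_i · f(x_i).
Sum ≈ 1.461.

1.461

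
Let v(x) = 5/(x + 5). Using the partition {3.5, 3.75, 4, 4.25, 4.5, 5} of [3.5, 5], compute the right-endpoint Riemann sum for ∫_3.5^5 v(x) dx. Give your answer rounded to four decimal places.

Subinterval widths: 0.25, 0.25, 0.25, 0.25, 0.5.
Right endpoints: 3.75, 4, 4.25, 4.5, 5.
v(3.75) = 4/7, v(4) = 5/9, v(4.25) = 20/37, v(4.5) = 10/19, v(5) = 0.5.
Sum = Σ Δx_i · v(x_i).
Sum ≈ 0.7985.

0.7985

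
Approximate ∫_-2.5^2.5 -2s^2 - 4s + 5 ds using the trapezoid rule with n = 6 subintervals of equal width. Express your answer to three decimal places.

Δs = (2.5 − (-2.5))/6 = 5/6.
f(-2.5) = 2.5, f(-5/3) = 55/9, f(-5/6) = 125/18, f(0) = 5, f(5/6) = 5/18, f(5/3) = -65/9, f(2.5) = -17.5.
T_6 = (Δs/2)·[f(s_0) + 2f(s_1) + ... + 2f(s_{5}) + f(s_6)].
Sum ≈ 3.009.

3.009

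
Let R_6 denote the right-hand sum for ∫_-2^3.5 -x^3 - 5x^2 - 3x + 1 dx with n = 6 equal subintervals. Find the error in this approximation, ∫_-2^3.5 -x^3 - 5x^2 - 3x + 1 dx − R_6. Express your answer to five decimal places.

55.37080

Exact integral: ∫_-2^3.5 f(x) dx ≈ -125.1822917.
R_6 ≈ -180.5530961.
Error ≈ -125.1822917 − (-180.5530961) ≈ 55.37080.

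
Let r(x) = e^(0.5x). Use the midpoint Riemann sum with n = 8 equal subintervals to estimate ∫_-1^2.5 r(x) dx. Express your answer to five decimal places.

5.75614

Δx = (2.5 − (-1))/8 = 0.4375.
Midpoints: -0.78125, -0.34375, 0.09375, 0.53125, 0.96875, 1.40625, 1.84375, 2.28125.
r(-0.78125) ≈ 0.67663, r(-0.34375) ≈ 0.84208, r(0.09375) ≈ 1.04799, r(0.53125) ≈ 1.30425, r(0.96875) ≈ 1.62316, r(1.40625) ≈ 2.02006, r(1.84375) ≈ 2.51400, r(2.28125) ≈ 3.12872.
Sum = Δx · [r(-0.78125) + r(-0.34375) + r(0.09375) + ...].
Sum ≈ 5.75614.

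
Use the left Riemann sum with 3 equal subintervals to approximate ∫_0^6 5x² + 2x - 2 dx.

Δx = (6 − 0)/3 = 2.
Left endpoints: 0, 2, 4.
f(0) = -2, f(2) = 22, f(4) = 86.
Sum = Δx · [f(0) + f(2) + f(4)].
Sum = 212.

212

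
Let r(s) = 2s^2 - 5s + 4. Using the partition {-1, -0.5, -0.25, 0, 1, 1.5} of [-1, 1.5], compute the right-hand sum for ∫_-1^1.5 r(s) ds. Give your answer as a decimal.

7.34375

Subinterval widths: 0.5, 0.25, 0.25, 1, 0.5.
Right endpoints: -0.5, -0.25, 0, 1, 1.5.
r(-0.5) = 7, r(-0.25) = 5.375, r(0) = 4, r(1) = 1, r(1.5) = 1.
Sum = Σ Δs_i · r(s_i).
Sum = 7.34375.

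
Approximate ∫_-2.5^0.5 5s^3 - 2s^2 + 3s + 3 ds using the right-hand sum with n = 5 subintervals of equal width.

-32.385

Δs = (0.5 − (-2.5))/5 = 0.6.
Right endpoints: -1.9, -1.3, -0.7, -0.1, 0.5.
f(-1.9) = -44.215, f(-1.3) = -15.265, f(-0.7) = -1.795, f(-0.1) = 2.675, f(0.5) = 4.625.
Sum = Δs · [f(-1.9) + f(-1.3) + f(-0.7) + f(-0.1) + f(0.5)].
Sum = -32.385.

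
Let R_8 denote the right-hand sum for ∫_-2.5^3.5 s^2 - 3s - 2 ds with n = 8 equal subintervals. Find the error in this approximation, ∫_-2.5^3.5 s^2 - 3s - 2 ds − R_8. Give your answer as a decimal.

3.9375

Exact integral: ∫_-2.5^3.5 f(s) ds = -1.5.
R_8 = -5.4375.
Error = -1.5 − (-5.4375) = 3.9375.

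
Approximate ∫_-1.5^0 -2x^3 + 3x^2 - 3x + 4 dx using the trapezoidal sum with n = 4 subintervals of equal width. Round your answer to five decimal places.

Δx = (0 − (-1.5))/4 = 0.375.
f(-1.5) = 22, f(-1.125) = 14.01953125, f(-0.75) = 8.78125, f(-0.375) = 5.65234375, f(0) = 4.
T_4 = (Δx/2)·[f(x_0) + 2f(x_1) + 2f(x_2) + 2f(x_3) + f(x_4)].
Sum ≈ 15.54492.

15.54492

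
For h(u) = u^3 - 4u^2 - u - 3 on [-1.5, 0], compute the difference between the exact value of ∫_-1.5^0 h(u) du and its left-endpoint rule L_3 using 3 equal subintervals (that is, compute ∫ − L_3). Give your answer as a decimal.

Exact integral: ∫_-1.5^0 h(u) du = -9.140625.
L_3 = -12.25.
Error = -9.140625 − (-12.25) = 3.109375.

3.109375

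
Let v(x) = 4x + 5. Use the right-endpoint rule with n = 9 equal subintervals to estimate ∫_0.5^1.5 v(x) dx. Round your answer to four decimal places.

9.2222

Δx = (1.5 − 0.5)/9 = 1/9.
Right endpoints: 11/18, 13/18, 5/6, 17/18, 19/18, 7/6, 23/18, 25/18, 1.5.
v(11/18) = 67/9, v(13/18) = 71/9, v(5/6) = 25/3, v(17/18) = 79/9, v(19/18) = 83/9, v(7/6) = 29/3, v(23/18) = 91/9, v(25/18) = 95/9, v(1.5) = 11.
Sum = Δx · [v(11/18) + v(13/18) + v(5/6) + ...].
Sum ≈ 9.2222.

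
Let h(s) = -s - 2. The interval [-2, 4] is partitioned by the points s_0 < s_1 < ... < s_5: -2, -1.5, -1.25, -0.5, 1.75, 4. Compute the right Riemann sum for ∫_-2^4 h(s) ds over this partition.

-23.5

Subinterval widths: 0.5, 0.25, 0.75, 2.25, 2.25.
Right endpoints: -1.5, -1.25, -0.5, 1.75, 4.
h(-1.5) = -0.5, h(-1.25) = -0.75, h(-0.5) = -1.5, h(1.75) = -3.75, h(4) = -6.
Sum = Σ Δs_i · h(s_i).
Sum = -23.5.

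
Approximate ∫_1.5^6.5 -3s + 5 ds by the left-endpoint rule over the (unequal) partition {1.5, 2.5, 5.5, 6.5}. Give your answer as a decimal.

-18.5

Subinterval widths: 1, 3, 1.
Left endpoints: 1.5, 2.5, 5.5.
f(1.5) = 0.5, f(2.5) = -2.5, f(5.5) = -11.5.
Sum = Σ Δs_i · f(s_i).
Sum = -18.5.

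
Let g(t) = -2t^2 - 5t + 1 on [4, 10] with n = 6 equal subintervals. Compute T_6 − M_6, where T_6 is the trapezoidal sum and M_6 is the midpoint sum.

T_6 = -830.
M_6 = -827.
T_6 − M_6 = -3.

-3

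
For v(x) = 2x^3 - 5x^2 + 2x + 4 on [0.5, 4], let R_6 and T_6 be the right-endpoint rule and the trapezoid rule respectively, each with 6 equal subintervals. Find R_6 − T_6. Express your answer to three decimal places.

R_6 ≈ 69.28096.
T_6 ≈ 52.94763.
R_6 − T_6 ≈ 16.333.

16.333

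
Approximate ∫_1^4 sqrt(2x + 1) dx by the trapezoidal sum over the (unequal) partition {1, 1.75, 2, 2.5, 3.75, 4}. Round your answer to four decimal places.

7.2536

Subinterval widths: 0.75, 0.25, 0.5, 1.25, 0.25.
f(1) ≈ 1.7321, f(1.75) ≈ 2.1213, f(2) ≈ 2.2361, f(2.5) ≈ 2.4495, f(3.75) ≈ 2.9155, f(4) ≈ 3.0000.
On each subinterval the trapezoid contributes (Δx_i/2)·[f(x_{i-1}) + f(x_i)].
Sum ≈ 7.2536.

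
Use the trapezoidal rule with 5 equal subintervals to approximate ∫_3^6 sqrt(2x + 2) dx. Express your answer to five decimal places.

Δx = (6 − 3)/5 = 0.6.
f(3) ≈ 2.82843, f(3.6) ≈ 3.03315, f(4.2) ≈ 3.22490, f(4.8) ≈ 3.40588, f(5.4) ≈ 3.57771, f(6) ≈ 3.74166.
T_5 = (Δx/2)·[f(x_0) + 2f(x_1) + ... + 2f(x_{4}) + f(x_5)].
Sum ≈ 9.91601.

9.91601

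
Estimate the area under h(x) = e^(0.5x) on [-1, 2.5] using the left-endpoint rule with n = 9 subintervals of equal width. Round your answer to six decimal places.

5.225044

Δx = (2.5 − (-1))/9 = 7/18.
Left endpoints: -1, -11/18, -2/9, 1/6, 5/9, 17/18, 4/3, 31/18, 19/9.
h(-1) ≈ 0.606531, h(-11/18) ≈ 0.736714, h(-2/9) ≈ 0.894839, h(1/6) ≈ 1.086904, h(5/9) ≈ 1.320193, h(17/18) ≈ 1.603554, h(4/3) ≈ 1.947734, h(31/18) ≈ 2.365788, h(19/9) ≈ 2.873571.
Sum = Δx · [h(-1) + h(-11/18) + h(-2/9) + ...].
Sum ≈ 5.225044.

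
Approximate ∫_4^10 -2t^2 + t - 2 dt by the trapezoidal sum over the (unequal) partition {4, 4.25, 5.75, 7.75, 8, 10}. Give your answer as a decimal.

-600.46875

Subinterval widths: 0.25, 1.5, 2, 0.25, 2.
f(4) = -30, f(4.25) = -33.875, f(5.75) = -62.375, f(7.75) = -114.375, f(8) = -122, f(10) = -192.
On each subinterval the trapezoid contributes (Δt_i/2)·[f(t_{i-1}) + f(t_i)].
Sum = -600.46875.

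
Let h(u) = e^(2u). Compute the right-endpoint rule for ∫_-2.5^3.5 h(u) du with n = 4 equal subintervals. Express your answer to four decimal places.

Δu = (3.5 − (-2.5))/4 = 1.5.
Right endpoints: -1, 0.5, 2, 3.5.
h(-1) ≈ 0.1353, h(0.5) ≈ 2.7183, h(2) ≈ 54.5982, h(3.5) ≈ 1096.6332.
Sum = Δu · [h(-1) + h(0.5) + h(2) + h(3.5)].
Sum ≈ 1731.1274.

1731.1274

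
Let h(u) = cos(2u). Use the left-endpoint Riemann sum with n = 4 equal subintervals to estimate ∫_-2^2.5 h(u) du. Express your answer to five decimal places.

Δu = (2.5 − (-2))/4 = 1.125.
Left endpoints: -2, -0.875, 0.25, 1.375.
h(-2) ≈ -0.65364, h(-0.875) ≈ -0.17825, h(0.25) ≈ 0.87758, h(1.375) ≈ -0.92430.
Sum = Δu · [h(-2) + h(-0.875) + h(0.25) + h(1.375)].
Sum ≈ -0.98844.

-0.98844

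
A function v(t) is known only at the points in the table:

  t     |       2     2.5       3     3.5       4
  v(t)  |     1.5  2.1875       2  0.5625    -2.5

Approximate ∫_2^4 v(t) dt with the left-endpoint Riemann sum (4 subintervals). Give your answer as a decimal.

3.125

Δt = 0.5.
Sum = 0.5·[1.5 + 2.1875 + 2 + 0.5625] = 3.125.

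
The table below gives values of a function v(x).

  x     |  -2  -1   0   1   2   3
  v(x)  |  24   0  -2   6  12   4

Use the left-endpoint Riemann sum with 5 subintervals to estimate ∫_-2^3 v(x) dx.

Δx = 1.
Sum = 1·[24 + 0 + (-2) + 6 + 12] = 40.

40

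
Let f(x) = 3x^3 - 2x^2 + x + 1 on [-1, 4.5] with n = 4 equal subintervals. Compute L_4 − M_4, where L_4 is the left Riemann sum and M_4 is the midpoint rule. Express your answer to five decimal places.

L_4 ≈ 117.0146484.
M_4 ≈ 248.5903320.
L_4 − M_4 ≈ -131.57568.

-131.57568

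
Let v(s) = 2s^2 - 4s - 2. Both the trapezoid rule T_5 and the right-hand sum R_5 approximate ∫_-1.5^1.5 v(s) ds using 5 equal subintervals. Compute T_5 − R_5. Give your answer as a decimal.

T_5 = -1.14.
R_5 = -4.74.
T_5 − R_5 = 3.6.

3.6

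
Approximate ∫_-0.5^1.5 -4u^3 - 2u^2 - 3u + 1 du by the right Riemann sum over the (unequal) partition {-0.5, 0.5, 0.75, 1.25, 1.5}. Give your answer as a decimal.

Subinterval widths: 1, 0.25, 0.5, 0.25.
Right endpoints: 0.5, 0.75, 1.25, 1.5.
f(0.5) = -1.5, f(0.75) = -4.0625, f(1.25) = -13.6875, f(1.5) = -21.5.
Sum = Σ Δu_i · f(u_i).
Sum = -14.734375.

-14.734375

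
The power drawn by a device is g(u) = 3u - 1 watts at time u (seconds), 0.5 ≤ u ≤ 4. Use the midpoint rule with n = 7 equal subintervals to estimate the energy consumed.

Δu = (4 − 0.5)/7 = 0.5.
Midpoints: 0.75, 1.25, 1.75, 2.25, 2.75, 3.25, 3.75.
g(0.75) = 1.25, g(1.25) = 2.75, g(1.75) = 4.25, g(2.25) = 5.75, g(2.75) = 7.25, g(3.25) = 8.75, g(3.75) = 10.25.
Sum = Δu · [g(0.75) + g(1.25) + g(1.75) + ...].
Sum = 20.125.

20.125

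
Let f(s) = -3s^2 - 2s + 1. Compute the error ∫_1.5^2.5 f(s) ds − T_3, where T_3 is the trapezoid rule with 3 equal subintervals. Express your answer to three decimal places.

Exact integral: ∫_1.5^2.5 f(s) ds = -15.25.
T_3 ≈ -15.30556.
Error ≈ -15.25 − (-15.30556) ≈ 0.056.

0.056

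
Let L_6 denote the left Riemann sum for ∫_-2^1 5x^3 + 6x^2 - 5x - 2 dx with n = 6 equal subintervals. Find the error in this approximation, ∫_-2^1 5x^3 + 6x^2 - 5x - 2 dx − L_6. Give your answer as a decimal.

3.1875

Exact integral: ∫_-2^1 f(x) dx = 0.75.
L_6 = -2.4375.
Error = 0.75 − (-2.4375) = 3.1875.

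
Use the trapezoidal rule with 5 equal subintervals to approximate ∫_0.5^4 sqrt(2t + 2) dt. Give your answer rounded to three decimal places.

Δt = (4 − 0.5)/5 = 0.7.
f(0.5) ≈ 1.732, f(1.2) ≈ 2.098, f(1.9) ≈ 2.408, f(2.6) ≈ 2.683, f(3.3) ≈ 2.933, f(4) ≈ 3.162.
T_5 = (Δt/2)·[f(t_0) + 2f(t_1) + ... + 2f(t_{4}) + f(t_5)].
Sum ≈ 8.798.

8.798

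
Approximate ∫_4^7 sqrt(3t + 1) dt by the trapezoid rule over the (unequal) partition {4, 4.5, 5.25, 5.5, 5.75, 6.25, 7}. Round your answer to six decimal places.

Subinterval widths: 0.5, 0.75, 0.25, 0.25, 0.5, 0.75.
f(4) ≈ 3.605551, f(4.5) ≈ 3.807887, f(5.25) ≈ 4.092676, f(5.5) ≈ 4.183300, f(5.75) ≈ 4.272002, f(6.25) ≈ 4.444097, f(7) ≈ 4.690416.
On each subinterval the trapezoid contributes (Δt_i/2)·[f(t_{i-1}) + f(t_i)].
Sum ≈ 12.511948.

12.511948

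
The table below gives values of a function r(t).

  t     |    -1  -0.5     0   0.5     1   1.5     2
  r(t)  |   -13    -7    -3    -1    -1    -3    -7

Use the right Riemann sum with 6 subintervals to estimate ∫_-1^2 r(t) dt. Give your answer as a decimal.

Δt = 0.5.
Sum = 0.5·[(-7) + (-3) + (-1) + (-1) + (-3) + (-7)] = -11.

-11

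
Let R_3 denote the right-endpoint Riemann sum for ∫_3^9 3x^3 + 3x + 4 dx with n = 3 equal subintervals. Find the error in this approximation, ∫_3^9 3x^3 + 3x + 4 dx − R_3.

-2340

Exact integral: ∫_3^9 f(x) dx = 4992.
R_3 = 7332.
Error = 4992 − 7332 = -2340.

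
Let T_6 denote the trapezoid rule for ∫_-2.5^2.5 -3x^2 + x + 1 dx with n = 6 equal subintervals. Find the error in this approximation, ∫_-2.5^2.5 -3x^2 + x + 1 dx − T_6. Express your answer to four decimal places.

1.7361

Exact integral: ∫_-2.5^2.5 f(x) dx = -26.25.
T_6 ≈ -27.986111.
Error ≈ -26.25 − (-27.986111) ≈ 1.7361.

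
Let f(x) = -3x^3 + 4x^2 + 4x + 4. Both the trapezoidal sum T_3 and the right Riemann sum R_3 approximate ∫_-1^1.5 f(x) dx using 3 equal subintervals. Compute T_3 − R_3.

-0.78125

T_3 ≈ 15.792824.
R_3 ≈ 16.574074.
T_3 − R_3 = -0.78125.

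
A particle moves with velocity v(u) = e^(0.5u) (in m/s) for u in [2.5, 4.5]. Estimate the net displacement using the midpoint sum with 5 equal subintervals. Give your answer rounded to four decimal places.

11.9748

Δu = (4.5 − 2.5)/5 = 0.4.
Midpoints: 2.7, 3.1, 3.5, 3.9, 4.3.
v(2.7) ≈ 3.8574, v(3.1) ≈ 4.7115, v(3.5) ≈ 5.7546, v(3.9) ≈ 7.0287, v(4.3) ≈ 8.5849.
Sum = Δu · [v(2.7) + v(3.1) + v(3.5) + v(3.9) + v(4.3)].
Sum ≈ 11.9748.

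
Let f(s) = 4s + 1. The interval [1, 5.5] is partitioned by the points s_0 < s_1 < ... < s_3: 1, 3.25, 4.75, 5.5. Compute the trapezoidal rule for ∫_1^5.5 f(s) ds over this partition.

63

Subinterval widths: 2.25, 1.5, 0.75.
f(1) = 5, f(3.25) = 14, f(4.75) = 20, f(5.5) = 23.
On each subinterval the trapezoid contributes (Δs_i/2)·[f(s_{i-1}) + f(s_i)].
Sum = 63.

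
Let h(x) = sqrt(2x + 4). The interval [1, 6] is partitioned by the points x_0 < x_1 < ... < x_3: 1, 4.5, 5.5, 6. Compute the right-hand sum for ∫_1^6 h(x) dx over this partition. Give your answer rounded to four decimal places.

Subinterval widths: 3.5, 1, 0.5.
Right endpoints: 4.5, 5.5, 6.
h(4.5) ≈ 3.6056, h(5.5) ≈ 3.8730, h(6) ≈ 4.0000.
Sum = Σ Δx_i · h(x_i).
Sum ≈ 18.4924.

18.4924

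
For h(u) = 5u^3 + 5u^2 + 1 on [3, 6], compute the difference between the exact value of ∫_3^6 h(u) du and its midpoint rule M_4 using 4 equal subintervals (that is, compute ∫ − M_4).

10.1953125

Exact integral: ∫_3^6 h(u) du = 1836.75.
M_4 = 1826.5546875.
Error = 1836.75 − 1826.5546875 = 10.1953125.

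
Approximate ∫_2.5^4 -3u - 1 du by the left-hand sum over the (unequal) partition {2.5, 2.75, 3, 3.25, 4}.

Subinterval widths: 0.25, 0.25, 0.25, 0.75.
Left endpoints: 2.5, 2.75, 3, 3.25.
f(2.5) = -8.5, f(2.75) = -9.25, f(3) = -10, f(3.25) = -10.75.
Sum = Σ Δu_i · f(u_i).
Sum = -15.

-15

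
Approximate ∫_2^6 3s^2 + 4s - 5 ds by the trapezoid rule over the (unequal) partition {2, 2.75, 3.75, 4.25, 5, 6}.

Subinterval widths: 0.75, 1, 0.5, 0.75, 1.
f(2) = 15, f(2.75) = 28.6875, f(3.75) = 52.1875, f(4.25) = 66.1875, f(5) = 90, f(6) = 127.
On each subinterval the trapezoid contributes (Δs_i/2)·[f(s_{i-1}) + f(s_i)].
Sum = 253.484375.

253.484375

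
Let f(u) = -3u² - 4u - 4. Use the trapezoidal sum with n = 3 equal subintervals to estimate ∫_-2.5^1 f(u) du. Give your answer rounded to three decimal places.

Δu = (1 − (-2.5))/3 = 7/6.
f(-2.5) = -12.75, f(-4/3) = -4, f(-1/6) = -41/12, f(1) = -11.
T_3 = (Δu/2)·[f(u_0) + 2f(u_1) + 2f(u_2) + f(u_3)].
Sum ≈ -22.507.

-22.507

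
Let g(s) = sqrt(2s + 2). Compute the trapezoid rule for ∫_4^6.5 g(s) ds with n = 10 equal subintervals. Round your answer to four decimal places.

8.8237

Δs = (6.5 − 4)/10 = 0.25.
g(4) ≈ 3.1623, g(4.25) ≈ 3.2404, g(4.5) ≈ 3.3166, g(4.75) ≈ 3.3912, g(5) ≈ 3.4641, g(5.25) ≈ 3.5355, g(5.5) ≈ 3.6056, g(5.75) ≈ 3.6742, g(6) ≈ 3.7417, g(6.25) ≈ 3.8079, g(6.5) ≈ 3.8730.
T_10 = (Δs/2)·[g(s_0) + 2g(s_1) + ... + 2g(s_{9}) + g(s_10)].
Sum ≈ 8.8237.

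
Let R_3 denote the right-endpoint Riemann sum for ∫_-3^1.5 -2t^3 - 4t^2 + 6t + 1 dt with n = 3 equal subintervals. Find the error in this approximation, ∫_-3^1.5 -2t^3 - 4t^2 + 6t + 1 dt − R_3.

Exact integral: ∫_-3^1.5 f(t) dt = -18.28125.
R_3 = -22.5.
Error = -18.28125 − (-22.5) = 4.21875.

4.21875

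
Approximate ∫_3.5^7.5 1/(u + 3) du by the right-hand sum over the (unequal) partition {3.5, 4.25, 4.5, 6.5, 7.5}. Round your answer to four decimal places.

0.4425

Subinterval widths: 0.75, 0.25, 2, 1.
Right endpoints: 4.25, 4.5, 6.5, 7.5.
f(4.25) = 4/29, f(4.5) = 2/15, f(6.5) = 2/19, f(7.5) = 2/21.
Sum = Σ Δu_i · f(u_i).
Sum ≈ 0.4425.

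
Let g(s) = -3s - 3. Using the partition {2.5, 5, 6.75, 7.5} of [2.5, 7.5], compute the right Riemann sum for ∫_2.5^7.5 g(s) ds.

-104.8125

Subinterval widths: 2.5, 1.75, 0.75.
Right endpoints: 5, 6.75, 7.5.
g(5) = -18, g(6.75) = -23.25, g(7.5) = -25.5.
Sum = Σ Δs_i · g(s_i).
Sum = -104.8125.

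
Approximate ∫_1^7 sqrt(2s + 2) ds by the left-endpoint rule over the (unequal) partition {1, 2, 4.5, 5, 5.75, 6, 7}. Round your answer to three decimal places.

Subinterval widths: 1, 2.5, 0.5, 0.75, 0.25, 1.
Left endpoints: 1, 2, 4.5, 5, 5.75, 6.
f(1) ≈ 2.000, f(2) ≈ 2.449, f(4.5) ≈ 3.317, f(5) ≈ 3.464, f(5.75) ≈ 3.674, f(6) ≈ 3.742.
Sum = Σ Δs_i · f(s_i).
Sum ≈ 17.040.

17.040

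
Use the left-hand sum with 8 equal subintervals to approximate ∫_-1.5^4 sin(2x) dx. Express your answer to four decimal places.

Δx = (4 − (-1.5))/8 = 0.6875.
Left endpoints: -1.5, -0.8125, -0.125, 0.5625, 1.25, 1.9375, 2.625, 3.3125.
f(-1.5) ≈ -0.1411, f(-0.8125) ≈ -0.9985, f(-0.125) ≈ -0.2474, f(0.5625) ≈ 0.9023, f(1.25) ≈ 0.5985, f(1.9375) ≈ -0.6694, f(2.625) ≈ -0.8589, f(3.3125) ≈ 0.3352.
Sum = Δx · [f(-1.5) + f(-0.8125) + f(-0.125) + ...].
Sum ≈ -0.7421.

-0.7421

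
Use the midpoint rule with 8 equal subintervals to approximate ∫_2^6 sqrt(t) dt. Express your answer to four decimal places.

Δt = (6 − 2)/8 = 0.5.
Midpoints: 2.25, 2.75, 3.25, 3.75, 4.25, 4.75, 5.25, 5.75.
f(2.25) ≈ 1.5000, f(2.75) ≈ 1.6583, f(3.25) ≈ 1.8028, f(3.75) ≈ 1.9365, f(4.25) ≈ 2.0616, f(4.75) ≈ 2.1794, f(5.25) ≈ 2.2913, f(5.75) ≈ 2.3979.
Sum = Δt · [f(2.25) + f(2.75) + f(3.25) + ...].
Sum ≈ 7.9139.

7.9139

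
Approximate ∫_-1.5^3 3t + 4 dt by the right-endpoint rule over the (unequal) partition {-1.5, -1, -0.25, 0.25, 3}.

Subinterval widths: 0.5, 0.75, 0.5, 2.75.
Right endpoints: -1, -0.25, 0.25, 3.
f(-1) = 1, f(-0.25) = 3.25, f(0.25) = 4.75, f(3) = 13.
Sum = Σ Δt_i · f(t_i).
Sum = 41.0625.

41.0625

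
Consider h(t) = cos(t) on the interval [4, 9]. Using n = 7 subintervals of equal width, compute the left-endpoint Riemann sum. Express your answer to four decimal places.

1.2108

Δt = (9 − 4)/7 = 5/7.
Left endpoints: 4, 33/7, 38/7, 43/7, 48/7, 53/7, 58/7.
h(4) ≈ -0.6536, h(33/7) ≈ 0.0019, h(38/7) ≈ 0.6565, h(43/7) ≈ 0.9902, h(48/7) ≈ 0.8398, h(53/7) ≈ 0.2788, h(58/7) ≈ -0.4184.
Sum = Δt · [h(4) + h(33/7) + h(38/7) + ...].
Sum ≈ 1.2108.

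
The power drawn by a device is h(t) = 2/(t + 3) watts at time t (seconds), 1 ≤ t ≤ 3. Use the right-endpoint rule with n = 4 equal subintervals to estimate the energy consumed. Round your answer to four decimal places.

0.7707

Δt = (3 − 1)/4 = 0.5.
Right endpoints: 1.5, 2, 2.5, 3.
h(1.5) = 4/9, h(2) = 0.4, h(2.5) = 4/11, h(3) = 1/3.
Sum = Δt · [h(1.5) + h(2) + h(2.5) + h(3)].
Sum ≈ 0.7707.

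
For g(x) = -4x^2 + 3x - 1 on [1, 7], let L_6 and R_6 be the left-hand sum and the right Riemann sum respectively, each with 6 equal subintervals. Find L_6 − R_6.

L_6 = -307.
R_6 = -481.
L_6 − R_6 = 174.

174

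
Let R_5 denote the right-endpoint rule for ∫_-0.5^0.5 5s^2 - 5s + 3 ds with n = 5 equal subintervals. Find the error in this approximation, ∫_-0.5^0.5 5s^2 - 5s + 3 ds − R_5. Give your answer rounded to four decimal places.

0.4667

Exact integral: ∫_-0.5^0.5 f(s) ds ≈ 3.416667.
R_5 = 2.95.
Error ≈ 3.416667 − 2.95 ≈ 0.4667.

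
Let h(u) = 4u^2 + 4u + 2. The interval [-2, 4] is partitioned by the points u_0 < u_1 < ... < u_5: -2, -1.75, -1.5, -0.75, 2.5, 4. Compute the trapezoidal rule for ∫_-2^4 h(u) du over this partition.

Subinterval widths: 0.25, 0.25, 0.75, 3.25, 1.5.
h(-2) = 10, h(-1.75) = 7.25, h(-1.5) = 5, h(-0.75) = 1.25, h(2.5) = 37, h(4) = 82.
On each subinterval the trapezoid contributes (Δu_i/2)·[h(u_{i-1}) + h(u_i)].
Sum = 157.4375.

157.4375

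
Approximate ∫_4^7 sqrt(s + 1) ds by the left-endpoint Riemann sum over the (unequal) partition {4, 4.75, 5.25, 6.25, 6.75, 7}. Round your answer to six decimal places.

7.418271

Subinterval widths: 0.75, 0.5, 1, 0.5, 0.25.
Left endpoints: 4, 4.75, 5.25, 6.25, 6.75.
f(4) ≈ 2.236068, f(4.75) ≈ 2.397916, f(5.25) ≈ 2.500000, f(6.25) ≈ 2.692582, f(6.75) ≈ 2.783882.
Sum = Σ Δs_i · f(s_i).
Sum ≈ 7.418271.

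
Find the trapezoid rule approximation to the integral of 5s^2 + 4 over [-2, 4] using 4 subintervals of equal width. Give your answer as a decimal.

Δs = (4 − (-2))/4 = 1.5.
f(-2) = 24, f(-0.5) = 5.25, f(1) = 9, f(2.5) = 35.25, f(4) = 84.
T_4 = (Δs/2)·[f(s_0) + 2f(s_1) + 2f(s_2) + 2f(s_3) + f(s_4)].
Sum = 155.25.

155.25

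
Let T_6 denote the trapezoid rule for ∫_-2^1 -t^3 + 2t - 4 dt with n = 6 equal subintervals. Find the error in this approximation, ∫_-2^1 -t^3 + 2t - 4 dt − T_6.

-0.1875

Exact integral: ∫_-2^1 f(t) dt = -11.25.
T_6 = -11.0625.
Error = -11.25 − (-11.0625) = -0.1875.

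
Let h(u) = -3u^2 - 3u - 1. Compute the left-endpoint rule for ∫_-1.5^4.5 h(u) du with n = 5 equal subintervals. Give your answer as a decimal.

Δu = (4.5 − (-1.5))/5 = 1.2.
Left endpoints: -1.5, -0.3, 0.9, 2.1, 3.3.
h(-1.5) = -3.25, h(-0.3) = -0.37, h(0.9) = -6.13, h(2.1) = -20.53, h(3.3) = -43.57.
Sum = Δu · [h(-1.5) + h(-0.3) + h(0.9) + h(2.1) + h(3.3)].
Sum = -88.62.

-88.62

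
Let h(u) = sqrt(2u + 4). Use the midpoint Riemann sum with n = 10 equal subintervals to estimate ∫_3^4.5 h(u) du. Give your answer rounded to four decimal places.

5.0832

Δu = (4.5 − 3)/10 = 0.15.
Midpoints: 3.075, 3.225, 3.375, 3.525, 3.675, 3.825, 3.975, 4.125, 4.275, 4.425.
h(3.075) ≈ 3.1859, h(3.225) ≈ 3.2326, h(3.375) ≈ 3.2787, h(3.525) ≈ 3.3242, h(3.675) ≈ 3.3690, h(3.825) ≈ 3.4132, h(3.975) ≈ 3.4569, h(4.125) ≈ 3.5000, h(4.275) ≈ 3.5426, h(4.425) ≈ 3.5847.
Sum = Δu · [h(3.075) + h(3.225) + h(3.375) + ...].
Sum ≈ 5.0832.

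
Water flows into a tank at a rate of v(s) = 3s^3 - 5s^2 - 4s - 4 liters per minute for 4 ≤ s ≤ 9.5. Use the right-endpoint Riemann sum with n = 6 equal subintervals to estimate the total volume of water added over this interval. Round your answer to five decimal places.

5377.59795

Δs = (9.5 − 4)/6 = 11/12.
Right endpoints: 59/12, 35/6, 6.75, 23/3, 103/12, 9.5.
v(59/12) = 40709/192, v(35/6) = 28657/72, v(6.75) = 663.828125, v(23/3) = 3070/3, v(103/12) = 858467/576, v(9.5) = 2078.875.
Sum = Δs · [v(59/12) + v(35/6) + v(6.75) + ...].
Sum ≈ 5377.59795.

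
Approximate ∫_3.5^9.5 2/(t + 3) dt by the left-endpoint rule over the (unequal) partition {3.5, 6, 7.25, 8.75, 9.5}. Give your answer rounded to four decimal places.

Subinterval widths: 2.5, 1.25, 1.5, 0.75.
Left endpoints: 3.5, 6, 7.25, 8.75.
f(3.5) = 4/13, f(6) = 2/9, f(7.25) = 8/41, f(8.75) = 8/47.
Sum = Σ Δt_i · f(t_i).
Sum ≈ 1.4674.

1.4674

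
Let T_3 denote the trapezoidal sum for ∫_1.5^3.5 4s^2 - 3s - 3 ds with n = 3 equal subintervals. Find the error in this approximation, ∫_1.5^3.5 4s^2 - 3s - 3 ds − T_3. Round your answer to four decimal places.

-0.5926

Exact integral: ∫_1.5^3.5 f(s) ds ≈ 31.666667.
T_3 ≈ 32.259259.
Error ≈ 31.666667 − 32.259259 ≈ -0.5926.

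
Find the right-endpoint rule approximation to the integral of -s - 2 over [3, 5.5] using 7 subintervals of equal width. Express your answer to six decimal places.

-16.071429

Δs = (5.5 − 3)/7 = 5/14.
Right endpoints: 47/14, 26/7, 57/14, 31/7, 67/14, 36/7, 5.5.
f(47/14) = -75/14, f(26/7) = -40/7, f(57/14) = -85/14, f(31/7) = -45/7, f(67/14) = -95/14, f(36/7) = -50/7, f(5.5) = -7.5.
Sum = Δs · [f(47/14) + f(26/7) + f(57/14) + ...].
Sum ≈ -16.071429.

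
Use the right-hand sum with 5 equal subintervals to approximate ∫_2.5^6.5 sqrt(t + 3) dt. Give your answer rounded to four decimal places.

11.2136

Δt = (6.5 − 2.5)/5 = 0.8.
Right endpoints: 3.3, 4.1, 4.9, 5.7, 6.5.
f(3.3) ≈ 2.5100, f(4.1) ≈ 2.6646, f(4.9) ≈ 2.8107, f(5.7) ≈ 2.9496, f(6.5) ≈ 3.0822.
Sum = Δt · [f(3.3) + f(4.1) + f(4.9) + f(5.7) + f(6.5)].
Sum ≈ 11.2136.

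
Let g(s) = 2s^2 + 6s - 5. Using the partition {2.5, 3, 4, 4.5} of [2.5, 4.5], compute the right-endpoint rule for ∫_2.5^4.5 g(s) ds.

Subinterval widths: 0.5, 1, 0.5.
Right endpoints: 3, 4, 4.5.
g(3) = 31, g(4) = 51, g(4.5) = 62.5.
Sum = Σ Δs_i · g(s_i).
Sum = 97.75.

97.75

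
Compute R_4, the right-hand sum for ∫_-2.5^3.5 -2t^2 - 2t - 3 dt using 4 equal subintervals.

-85.5

Δt = (3.5 − (-2.5))/4 = 1.5.
Right endpoints: -1, 0.5, 2, 3.5.
f(-1) = -3, f(0.5) = -4.5, f(2) = -15, f(3.5) = -34.5.
Sum = Δt · [f(-1) + f(0.5) + f(2) + f(3.5)].
Sum = -85.5.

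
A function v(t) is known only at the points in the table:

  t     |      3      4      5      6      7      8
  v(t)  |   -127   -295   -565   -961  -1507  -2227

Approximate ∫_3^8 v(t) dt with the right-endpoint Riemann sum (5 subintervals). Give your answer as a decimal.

Δt = 1.
Sum = 1·[(-295) + (-565) + (-961) + (-1507) + (-2227)] = -5555.

-5555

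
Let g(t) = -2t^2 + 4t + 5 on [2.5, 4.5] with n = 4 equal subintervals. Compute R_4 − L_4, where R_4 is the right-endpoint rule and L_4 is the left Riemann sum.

R_4 = -17.5.
L_4 = -7.5.
R_4 − L_4 = -10.

-10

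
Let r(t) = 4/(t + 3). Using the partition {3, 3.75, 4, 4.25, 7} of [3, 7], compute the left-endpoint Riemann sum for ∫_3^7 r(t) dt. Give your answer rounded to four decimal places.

2.3082

Subinterval widths: 0.75, 0.25, 0.25, 2.75.
Left endpoints: 3, 3.75, 4, 4.25.
r(3) = 2/3, r(3.75) = 16/27, r(4) = 4/7, r(4.25) = 16/29.
Sum = Σ Δt_i · r(t_i).
Sum ≈ 2.3082.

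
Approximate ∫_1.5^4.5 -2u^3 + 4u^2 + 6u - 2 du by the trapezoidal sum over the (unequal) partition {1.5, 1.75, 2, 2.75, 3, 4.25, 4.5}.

Subinterval widths: 0.25, 0.25, 0.75, 0.25, 1.25, 0.25.
f(1.5) = 9.25, f(1.75) = 10.03125, f(2) = 10, f(2.75) = 3.15625, f(3) = -2, f(4.25) = -57.78125, f(4.5) = -76.25.
On each subinterval the trapezoid contributes (Δu_i/2)·[f(u_{i-1}) + f(u_i)].
Sum = -44.125.

-44.125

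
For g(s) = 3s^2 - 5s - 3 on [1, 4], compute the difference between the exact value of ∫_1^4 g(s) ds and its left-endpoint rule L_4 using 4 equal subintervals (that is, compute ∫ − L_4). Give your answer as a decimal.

10.40625

Exact integral: ∫_1^4 g(s) ds = 16.5.
L_4 = 6.09375.
Error = 16.5 − 6.09375 = 10.40625.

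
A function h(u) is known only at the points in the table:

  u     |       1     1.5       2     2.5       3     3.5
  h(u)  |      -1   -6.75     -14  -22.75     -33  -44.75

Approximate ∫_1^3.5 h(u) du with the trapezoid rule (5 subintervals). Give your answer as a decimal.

-49.6875

Δu = 0.5.
T_5 = (0.5/2)·[(-1) + 2·(-6.75) + 2·(-14) + 2·(-22.75) + 2·(-33) + (-44.75)] = -49.6875.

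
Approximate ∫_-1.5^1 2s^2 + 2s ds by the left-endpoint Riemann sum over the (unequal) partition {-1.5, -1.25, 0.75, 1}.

Subinterval widths: 0.25, 2, 0.25.
Left endpoints: -1.5, -1.25, 0.75.
f(-1.5) = 1.5, f(-1.25) = 0.625, f(0.75) = 2.625.
Sum = Σ Δs_i · f(s_i).
Sum = 2.28125.

2.28125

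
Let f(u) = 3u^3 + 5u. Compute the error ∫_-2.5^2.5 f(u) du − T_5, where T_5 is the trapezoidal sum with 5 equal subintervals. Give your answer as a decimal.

Exact integral: ∫_-2.5^2.5 f(u) du = 0.
T_5 = 0.
Error = 0 − 0 = 0.

0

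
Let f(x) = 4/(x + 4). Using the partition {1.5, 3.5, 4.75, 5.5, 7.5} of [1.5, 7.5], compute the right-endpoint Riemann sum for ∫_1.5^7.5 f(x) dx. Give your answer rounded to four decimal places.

Subinterval widths: 2, 1.25, 0.75, 2.
Right endpoints: 3.5, 4.75, 5.5, 7.5.
f(3.5) = 8/15, f(4.75) = 16/35, f(5.5) = 8/19, f(7.5) = 8/23.
Sum = Σ Δx_i · f(x_i).
Sum ≈ 2.6495.

2.6495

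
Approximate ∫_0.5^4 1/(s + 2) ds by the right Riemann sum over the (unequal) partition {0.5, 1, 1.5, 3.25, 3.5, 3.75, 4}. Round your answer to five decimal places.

0.77346

Subinterval widths: 0.5, 0.5, 1.75, 0.25, 0.25, 0.25.
Right endpoints: 1, 1.5, 3.25, 3.5, 3.75, 4.
f(1) = 1/3, f(1.5) = 2/7, f(3.25) = 4/21, f(3.5) = 2/11, f(3.75) = 4/23, f(4) = 1/6.
Sum = Σ Δs_i · f(s_i).
Sum ≈ 0.77346.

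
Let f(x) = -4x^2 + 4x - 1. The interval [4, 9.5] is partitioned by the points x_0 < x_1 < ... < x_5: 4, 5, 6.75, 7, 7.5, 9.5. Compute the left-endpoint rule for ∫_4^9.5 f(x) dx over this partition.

Subinterval widths: 1, 1.75, 0.25, 0.5, 2.
Left endpoints: 4, 5, 6.75, 7, 7.5.
f(4) = -49, f(5) = -81, f(6.75) = -156.25, f(7) = -169, f(7.5) = -196.
Sum = Σ Δx_i · f(x_i).
Sum = -706.3125.

-706.3125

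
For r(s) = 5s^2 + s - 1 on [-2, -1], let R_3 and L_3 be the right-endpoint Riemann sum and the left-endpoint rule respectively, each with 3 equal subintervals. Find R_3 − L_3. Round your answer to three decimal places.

R_3 ≈ 6.92593.
L_3 ≈ 11.59259.
R_3 − L_3 ≈ -4.667.

-4.667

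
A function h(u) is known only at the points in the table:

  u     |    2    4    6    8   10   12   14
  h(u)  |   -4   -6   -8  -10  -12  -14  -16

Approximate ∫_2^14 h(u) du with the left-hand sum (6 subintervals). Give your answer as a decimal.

Δu = 2.
Sum = 2·[(-4) + (-6) + (-8) + (-10) + (-12) + (-14)] = -108.

-108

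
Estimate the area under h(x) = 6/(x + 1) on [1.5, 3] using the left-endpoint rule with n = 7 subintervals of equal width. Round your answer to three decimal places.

2.919

Δx = (3 − 1.5)/7 = 3/14.
Left endpoints: 1.5, 12/7, 27/14, 15/7, 33/14, 18/7, 39/14.
h(1.5) = 2.4, h(12/7) = 42/19, h(27/14) = 84/41, h(15/7) = 21/11, h(33/14) = 84/47, h(18/7) = 1.68, h(39/14) = 84/53.
Sum = Δx · [h(1.5) + h(12/7) + h(27/14) + ...].
Sum ≈ 2.919.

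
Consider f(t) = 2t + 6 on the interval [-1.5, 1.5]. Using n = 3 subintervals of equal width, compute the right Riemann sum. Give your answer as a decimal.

Δt = (1.5 − (-1.5))/3 = 1.
Right endpoints: -0.5, 0.5, 1.5.
f(-0.5) = 5, f(0.5) = 7, f(1.5) = 9.
Sum = Δt · [f(-0.5) + f(0.5) + f(1.5)].
Sum = 21.

21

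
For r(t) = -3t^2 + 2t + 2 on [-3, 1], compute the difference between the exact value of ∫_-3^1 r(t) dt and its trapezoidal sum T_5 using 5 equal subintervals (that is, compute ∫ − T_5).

Exact integral: ∫_-3^1 r(t) dt = -28.
T_5 = -29.28.
Error = -28 − (-29.28) = 1.28.

1.28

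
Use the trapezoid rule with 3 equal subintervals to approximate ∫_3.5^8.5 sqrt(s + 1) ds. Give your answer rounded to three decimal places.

13.140

Δs = (8.5 − 3.5)/3 = 5/3.
f(3.5) ≈ 2.121, f(31/6) ≈ 2.483, f(41/6) ≈ 2.799, f(8.5) ≈ 3.082.
T_3 = (Δs/2)·[f(s_0) + 2f(s_1) + 2f(s_2) + f(s_3)].
Sum ≈ 13.140.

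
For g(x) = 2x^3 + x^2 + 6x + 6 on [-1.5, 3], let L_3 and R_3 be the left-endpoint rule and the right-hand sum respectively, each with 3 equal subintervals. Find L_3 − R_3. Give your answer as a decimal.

-141.75

L_3 = 33.75.
R_3 = 175.5.
L_3 − R_3 = -141.75.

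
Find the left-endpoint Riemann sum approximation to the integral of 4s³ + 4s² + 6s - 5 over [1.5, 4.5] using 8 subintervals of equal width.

481.125

Δs = (4.5 − 1.5)/8 = 0.375.
Left endpoints: 1.5, 1.875, 2.25, 2.625, 3, 3.375, 3.75, 4.125.
f(1.5) = 26.5, f(1.875) = 46.6796875, f(2.25) = 74.3125, f(2.625) = 110.6640625, f(3) = 157, f(3.375) = 214.5859375, f(3.75) = 284.6875, f(4.125) = 368.5703125.
Sum = Δs · [f(1.5) + f(1.875) + f(2.25) + ...].
Sum = 481.125.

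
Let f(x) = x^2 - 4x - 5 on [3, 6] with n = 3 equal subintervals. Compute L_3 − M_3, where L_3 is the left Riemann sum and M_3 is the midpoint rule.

-6.75

L_3 = -13.
M_3 = -6.25.
L_3 − M_3 = -6.75.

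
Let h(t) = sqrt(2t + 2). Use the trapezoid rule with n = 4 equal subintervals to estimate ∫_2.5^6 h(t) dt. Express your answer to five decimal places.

11.28060

Δt = (6 − 2.5)/4 = 0.875.
h(2.5) ≈ 2.64575, h(3.375) ≈ 2.95804, h(4.25) ≈ 3.24037, h(5.125) ≈ 3.50000, h(6) ≈ 3.74166.
T_4 = (Δt/2)·[h(t_0) + 2h(t_1) + 2h(t_2) + 2h(t_3) + h(t_4)].
Sum ≈ 11.28060.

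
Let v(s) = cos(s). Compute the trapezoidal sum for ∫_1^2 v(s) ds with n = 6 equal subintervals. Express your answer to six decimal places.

Δs = (2 − 1)/6 = 1/6.
v(1) ≈ 0.540302, v(7/6) ≈ 0.393219, v(4/3) ≈ 0.235238, v(1.5) ≈ 0.070737, v(5/3) ≈ -0.095724, v(11/6) ≈ -0.259531, v(2) ≈ -0.416147.
T_6 = (Δs/2)·[v(s_0) + 2v(s_1) + ... + 2v(s_{5}) + v(s_6)].
Sum ≈ 0.067669.

0.067669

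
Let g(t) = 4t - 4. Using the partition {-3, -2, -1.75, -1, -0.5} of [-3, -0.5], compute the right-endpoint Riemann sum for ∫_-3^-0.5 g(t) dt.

-23.75

Subinterval widths: 1, 0.25, 0.75, 0.5.
Right endpoints: -2, -1.75, -1, -0.5.
g(-2) = -12, g(-1.75) = -11, g(-1) = -8, g(-0.5) = -6.
Sum = Σ Δt_i · g(t_i).
Sum = -23.75.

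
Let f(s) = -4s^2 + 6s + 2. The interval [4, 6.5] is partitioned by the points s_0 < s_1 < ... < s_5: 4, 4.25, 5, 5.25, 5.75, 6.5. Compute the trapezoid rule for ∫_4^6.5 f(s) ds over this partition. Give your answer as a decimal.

Subinterval widths: 0.25, 0.75, 0.25, 0.5, 0.75.
f(4) = -38, f(4.25) = -44.75, f(5) = -68, f(5.25) = -76.75, f(5.75) = -95.75, f(6.5) = -128.
On each subinterval the trapezoid contributes (Δs_i/2)·[f(s_{i-1}) + f(s_i)].
Sum = -197.75.

-197.75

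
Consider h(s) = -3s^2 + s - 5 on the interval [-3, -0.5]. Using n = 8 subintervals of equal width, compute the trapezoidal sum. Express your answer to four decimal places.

Δs = (-0.5 − (-3))/8 = 0.3125.
h(-3) = -35, h(-2.6875) = -29.35546875, h(-2.375) = -24.296875, h(-2.0625) = -19.82421875, h(-1.75) = -15.9375, h(-1.4375) = -12.63671875, h(-1.125) = -9.921875, h(-0.8125) = -7.79296875, h(-0.5) = -6.25.
T_8 = (Δs/2)·[h(s_0) + 2h(s_1) + ... + 2h(s_{7}) + h(s_8)].
Sum ≈ -43.8721.

-43.8721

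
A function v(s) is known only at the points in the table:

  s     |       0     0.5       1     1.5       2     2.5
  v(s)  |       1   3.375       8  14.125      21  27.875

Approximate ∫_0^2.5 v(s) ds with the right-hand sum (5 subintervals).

Δs = 0.5.
Sum = 0.5·[3.375 + 8 + 14.125 + 21 + 27.875] = 37.1875.

37.1875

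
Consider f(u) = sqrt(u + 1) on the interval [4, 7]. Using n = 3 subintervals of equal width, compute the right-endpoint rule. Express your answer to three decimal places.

7.924

Δu = (7 − 4)/3 = 1.
Right endpoints: 5, 6, 7.
f(5) ≈ 2.449, f(6) ≈ 2.646, f(7) ≈ 2.828.
Sum = Δu · [f(5) + f(6) + f(7)].
Sum ≈ 7.924.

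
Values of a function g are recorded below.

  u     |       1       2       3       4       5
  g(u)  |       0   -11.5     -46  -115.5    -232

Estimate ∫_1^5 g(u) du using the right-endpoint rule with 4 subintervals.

-405

Δu = 1.
Sum = 1·[(-11.5) + (-46) + (-115.5) + (-232)] = -405.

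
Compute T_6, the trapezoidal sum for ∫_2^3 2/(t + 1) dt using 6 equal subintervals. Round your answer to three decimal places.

Δt = (3 − 2)/6 = 1/6.
f(2) = 2/3, f(13/6) = 12/19, f(7/3) = 0.6, f(2.5) = 4/7, f(8/3) = 6/11, f(17/6) = 12/23, f(3) = 0.5.
T_6 = (Δt/2)·[f(t_0) + 2f(t_1) + ... + 2f(t_{5}) + f(t_6)].
Sum ≈ 0.576.

0.576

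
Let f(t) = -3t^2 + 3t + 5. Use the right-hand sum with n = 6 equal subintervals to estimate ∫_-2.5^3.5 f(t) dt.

-22.5

Δt = (3.5 − (-2.5))/6 = 1.
Right endpoints: -1.5, -0.5, 0.5, 1.5, 2.5, 3.5.
f(-1.5) = -6.25, f(-0.5) = 2.75, f(0.5) = 5.75, f(1.5) = 2.75, f(2.5) = -6.25, f(3.5) = -21.25.
Sum = Δt · [f(-1.5) + f(-0.5) + f(0.5) + ...].
Sum = -22.5.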